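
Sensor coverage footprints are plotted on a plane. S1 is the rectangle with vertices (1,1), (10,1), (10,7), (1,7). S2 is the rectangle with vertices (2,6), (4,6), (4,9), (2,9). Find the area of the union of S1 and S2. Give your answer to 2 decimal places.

By inclusion–exclusion:
Individual areas: |S1| = 54, |S2| = 6.
|S1∩S2|: x∈[2,4], y∈[6,7] → 2·1 = 2.
|S1 ∪ S2| = 60 − 2 = 58.00.

58.00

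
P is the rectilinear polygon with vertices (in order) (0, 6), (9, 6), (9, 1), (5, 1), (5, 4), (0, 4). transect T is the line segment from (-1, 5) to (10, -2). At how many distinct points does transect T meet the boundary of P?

4

The segment meets the boundary at (5.286,1), (5,1.182), (0.571,4), (0,4.364).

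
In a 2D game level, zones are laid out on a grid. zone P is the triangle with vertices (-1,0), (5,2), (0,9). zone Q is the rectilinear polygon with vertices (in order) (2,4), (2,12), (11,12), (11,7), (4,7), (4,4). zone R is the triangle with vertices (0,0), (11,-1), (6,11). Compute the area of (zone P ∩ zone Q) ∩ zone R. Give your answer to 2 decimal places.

The region (zone P ∩ zone Q) ∩ zone R is the polygon with vertices (2.182,4), (2.784,5.103), (3.571,4).
By the shoelace formula its area is 0.77.

0.77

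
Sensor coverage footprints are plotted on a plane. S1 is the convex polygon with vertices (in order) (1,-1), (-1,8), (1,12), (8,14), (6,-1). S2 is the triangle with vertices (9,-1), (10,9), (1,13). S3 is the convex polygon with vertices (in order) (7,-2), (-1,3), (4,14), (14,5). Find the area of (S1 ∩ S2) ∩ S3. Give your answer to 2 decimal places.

The region (S1 ∩ S2) ∩ S3 is the polygon with vertices (7.482,10.119), (6.568,3.257), (2.418,10.519), (3.118,12.059).
By the shoelace formula its area is 21.60.

21.60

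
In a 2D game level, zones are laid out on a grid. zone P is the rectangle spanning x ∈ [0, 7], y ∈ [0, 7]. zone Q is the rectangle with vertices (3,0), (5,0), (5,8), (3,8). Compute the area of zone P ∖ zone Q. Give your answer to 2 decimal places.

35.00

|zone P∩zone Q|: x∈[3,5], y∈[0,7] → 2·7 = 14.
|zone P| = 49.
|zone P ∖ zone Q| = |zone P| − |zone P∩zone Q| = 49 − 14 = 35.00.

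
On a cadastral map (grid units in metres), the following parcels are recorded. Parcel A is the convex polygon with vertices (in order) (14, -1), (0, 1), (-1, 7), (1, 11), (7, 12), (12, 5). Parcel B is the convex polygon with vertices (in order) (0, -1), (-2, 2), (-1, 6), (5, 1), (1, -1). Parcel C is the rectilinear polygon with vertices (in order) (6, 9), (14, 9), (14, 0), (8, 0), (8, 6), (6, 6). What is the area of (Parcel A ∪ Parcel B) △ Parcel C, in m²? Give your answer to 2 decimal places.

|Parcel A ∪ Parcel B| = 141.0143.
|(Parcel A ∪ Parcel B) ∩ Parcel C| = 40.4524.
|(Parcel A ∪ Parcel B) △ Parcel C| = 141.0143 + 60 − 80.9048 = 120.11.

120.11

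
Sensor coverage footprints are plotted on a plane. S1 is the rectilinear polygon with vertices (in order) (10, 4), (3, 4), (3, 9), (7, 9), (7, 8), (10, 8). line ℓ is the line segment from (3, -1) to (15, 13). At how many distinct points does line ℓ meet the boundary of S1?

The segment meets the boundary at (10,7.167), (7.286,4).

2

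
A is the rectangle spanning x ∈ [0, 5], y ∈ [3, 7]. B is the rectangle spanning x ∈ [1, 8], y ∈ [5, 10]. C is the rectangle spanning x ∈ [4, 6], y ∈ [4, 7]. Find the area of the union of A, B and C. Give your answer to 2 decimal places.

By inclusion–exclusion:
Individual areas: |A| = 20, |B| = 35, |C| = 6.
|A∩B|: x∈[1,5], y∈[5,7] → 4·2 = 8.
|A∩C|: x∈[4,5], y∈[4,7] → 1·3 = 3.
|B∩C|: x∈[4,6], y∈[5,7] → 2·2 = 4.
|A∩B∩C| = 2.
|A ∪ B ∪ C| = 61 − 15 + 2 = 48.00.

48.00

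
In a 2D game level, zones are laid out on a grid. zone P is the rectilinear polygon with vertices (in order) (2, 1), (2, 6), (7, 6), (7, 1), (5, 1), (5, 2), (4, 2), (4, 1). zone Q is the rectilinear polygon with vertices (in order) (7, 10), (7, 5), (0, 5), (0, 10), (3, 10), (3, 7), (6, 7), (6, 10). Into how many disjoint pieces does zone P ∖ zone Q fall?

zone P ∖ zone Q is a single connected region.

1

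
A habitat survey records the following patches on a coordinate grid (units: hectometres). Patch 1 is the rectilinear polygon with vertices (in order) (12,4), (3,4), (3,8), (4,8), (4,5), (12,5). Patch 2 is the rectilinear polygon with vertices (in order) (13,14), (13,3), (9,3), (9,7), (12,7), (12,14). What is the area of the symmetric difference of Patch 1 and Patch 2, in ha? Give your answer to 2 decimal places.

29.00

|Patch 1| = 12, |Patch 2| = 23, |Patch 1∩Patch 2| = 3.
|Patch 1 △ Patch 2| = |Patch 1| + |Patch 2| − 2·|Patch 1∩Patch 2| = 12 + 23 − 6 = 29.00.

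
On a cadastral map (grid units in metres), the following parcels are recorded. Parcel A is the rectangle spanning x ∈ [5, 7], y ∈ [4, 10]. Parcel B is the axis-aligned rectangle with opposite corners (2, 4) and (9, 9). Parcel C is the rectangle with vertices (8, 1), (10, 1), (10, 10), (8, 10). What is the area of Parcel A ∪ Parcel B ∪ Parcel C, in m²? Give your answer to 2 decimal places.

By inclusion–exclusion:
Individual areas: |Parcel A| = 12, |Parcel B| = 35, |Parcel C| = 18.
|Parcel A∩Parcel B|: x∈[5,7], y∈[4,9] → 2·5 = 10.
|Parcel A∩Parcel C| = 0 (no overlap).
|Parcel B∩Parcel C|: x∈[8,9], y∈[4,9] → 1·5 = 5.
|Parcel A∩Parcel B∩Parcel C| = 0.
|Parcel A ∪ Parcel B ∪ Parcel C| = 65 − 15 + 0 = 50.00.

50.00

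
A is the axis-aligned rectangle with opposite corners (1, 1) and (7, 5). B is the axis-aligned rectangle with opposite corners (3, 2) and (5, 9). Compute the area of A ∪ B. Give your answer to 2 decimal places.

32.00

By inclusion–exclusion:
Individual areas: |A| = 24, |B| = 14.
|A∩B|: x∈[3,5], y∈[2,5] → 2·3 = 6.
|A ∪ B| = 38 − 6 = 32.00.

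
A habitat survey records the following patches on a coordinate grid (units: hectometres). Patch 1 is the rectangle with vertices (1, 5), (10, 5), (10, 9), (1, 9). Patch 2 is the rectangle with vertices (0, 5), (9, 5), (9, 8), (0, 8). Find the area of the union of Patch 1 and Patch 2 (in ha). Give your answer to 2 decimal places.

By inclusion–exclusion:
Individual areas: |Patch 1| = 36, |Patch 2| = 27.
|Patch 1∩Patch 2|: x∈[1,9], y∈[5,8] → 8·3 = 24.
|Patch 1 ∪ Patch 2| = 63 − 24 = 39.00.

39.00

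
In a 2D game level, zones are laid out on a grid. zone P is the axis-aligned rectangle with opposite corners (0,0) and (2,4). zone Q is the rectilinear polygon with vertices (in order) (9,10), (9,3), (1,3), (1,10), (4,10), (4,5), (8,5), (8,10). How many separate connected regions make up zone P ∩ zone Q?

1

zone P ∩ zone Q is a single connected region.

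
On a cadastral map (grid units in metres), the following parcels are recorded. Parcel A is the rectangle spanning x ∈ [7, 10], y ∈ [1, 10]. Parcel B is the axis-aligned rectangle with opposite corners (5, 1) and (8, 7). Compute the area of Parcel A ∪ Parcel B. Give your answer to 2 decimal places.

39.00

By inclusion–exclusion:
Individual areas: |Parcel A| = 27, |Parcel B| = 18.
|Parcel A∩Parcel B|: x∈[7,8], y∈[1,7] → 1·6 = 6.
|Parcel A ∪ Parcel B| = 45 − 6 = 39.00.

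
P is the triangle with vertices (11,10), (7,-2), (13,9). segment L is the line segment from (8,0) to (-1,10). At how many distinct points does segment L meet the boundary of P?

1

The segment meets the boundary at (7.757,0.27).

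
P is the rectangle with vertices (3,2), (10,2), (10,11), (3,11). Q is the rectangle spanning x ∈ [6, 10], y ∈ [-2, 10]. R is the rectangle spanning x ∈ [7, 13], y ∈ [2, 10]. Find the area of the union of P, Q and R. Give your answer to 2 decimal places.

103.00

By inclusion–exclusion:
Individual areas: |P| = 63, |Q| = 48, |R| = 48.
|P∩Q|: x∈[6,10], y∈[2,10] → 4·8 = 32.
|P∩R|: x∈[7,10], y∈[2,10] → 3·8 = 24.
|Q∩R|: x∈[7,10], y∈[2,10] → 3·8 = 24.
|P∩Q∩R| = 24.
|P ∪ Q ∪ R| = 159 − 80 + 24 = 103.00.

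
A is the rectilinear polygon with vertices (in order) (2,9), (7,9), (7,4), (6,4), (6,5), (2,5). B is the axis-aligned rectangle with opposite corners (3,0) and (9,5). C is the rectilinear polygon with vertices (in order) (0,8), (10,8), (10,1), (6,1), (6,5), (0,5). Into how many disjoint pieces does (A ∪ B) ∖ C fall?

(A ∪ B) ∖ C splits into 2 disjoint pieces (area 5, area 18).

2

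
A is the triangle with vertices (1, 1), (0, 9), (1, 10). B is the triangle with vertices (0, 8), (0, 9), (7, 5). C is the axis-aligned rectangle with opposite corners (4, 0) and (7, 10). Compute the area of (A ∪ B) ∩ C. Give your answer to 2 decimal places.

0.64

The region (A ∪ B) ∩ C is the polygon with vertices (7,5), (4,6.286), (4,6.714).
By the shoelace formula its area is 0.64.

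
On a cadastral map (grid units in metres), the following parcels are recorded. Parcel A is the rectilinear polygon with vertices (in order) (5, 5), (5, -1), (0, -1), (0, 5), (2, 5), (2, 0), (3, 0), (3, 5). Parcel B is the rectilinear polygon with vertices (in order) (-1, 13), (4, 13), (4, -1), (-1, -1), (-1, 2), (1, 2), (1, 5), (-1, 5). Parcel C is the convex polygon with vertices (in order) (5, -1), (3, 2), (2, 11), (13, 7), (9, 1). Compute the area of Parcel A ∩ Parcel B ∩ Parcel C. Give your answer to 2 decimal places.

The intersection is the polygon with vertices (3,5), (4,5), (4,0.5), (3,2).
By the shoelace formula its area is 3.75.

3.75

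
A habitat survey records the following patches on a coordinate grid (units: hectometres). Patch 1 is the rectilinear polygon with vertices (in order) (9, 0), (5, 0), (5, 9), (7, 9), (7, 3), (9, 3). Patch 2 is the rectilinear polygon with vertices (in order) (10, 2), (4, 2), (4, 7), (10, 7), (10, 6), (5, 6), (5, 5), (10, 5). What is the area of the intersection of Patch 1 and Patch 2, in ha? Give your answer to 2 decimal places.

10.00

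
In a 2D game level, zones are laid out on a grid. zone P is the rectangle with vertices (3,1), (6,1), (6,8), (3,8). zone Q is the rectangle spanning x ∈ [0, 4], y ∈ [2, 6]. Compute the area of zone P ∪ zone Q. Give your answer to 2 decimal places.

33.00

By inclusion–exclusion:
Individual areas: |zone P| = 21, |zone Q| = 16.
|zone P∩zone Q|: x∈[3,4], y∈[2,6] → 1·4 = 4.
|zone P ∪ zone Q| = 37 − 4 = 33.00.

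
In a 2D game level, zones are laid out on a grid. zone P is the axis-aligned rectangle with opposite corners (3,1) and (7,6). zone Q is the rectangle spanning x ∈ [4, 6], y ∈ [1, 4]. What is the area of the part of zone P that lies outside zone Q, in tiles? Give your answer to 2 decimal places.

14.00

|zone P∩zone Q|: x∈[4,6], y∈[1,4] → 2·3 = 6.
|zone P| = 20.
|zone P ∖ zone Q| = |zone P| − |zone P∩zone Q| = 20 − 6 = 14.00.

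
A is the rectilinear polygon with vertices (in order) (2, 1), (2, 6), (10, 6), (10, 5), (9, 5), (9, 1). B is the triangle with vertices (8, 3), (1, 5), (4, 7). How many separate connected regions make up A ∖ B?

A ∖ B splits into 2 disjoint pieces (area 27.6429, area 0.0833).

2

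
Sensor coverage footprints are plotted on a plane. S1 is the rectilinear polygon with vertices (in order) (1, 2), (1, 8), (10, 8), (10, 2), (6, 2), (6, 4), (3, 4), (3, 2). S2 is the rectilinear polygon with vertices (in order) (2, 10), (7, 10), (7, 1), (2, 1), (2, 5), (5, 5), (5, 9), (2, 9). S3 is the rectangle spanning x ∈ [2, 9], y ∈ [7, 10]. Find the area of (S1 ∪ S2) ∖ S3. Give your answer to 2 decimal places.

52.00

|S1 ∪ S2| = 66.
|(S1 ∪ S2) ∩ S3| = 14.
|(S1 ∪ S2) ∖ S3| = 66 − 14 = 52.00.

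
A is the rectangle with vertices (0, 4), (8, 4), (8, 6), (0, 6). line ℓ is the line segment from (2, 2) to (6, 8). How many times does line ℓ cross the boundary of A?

The segment meets the boundary at (4.667,6), (3.333,4).

2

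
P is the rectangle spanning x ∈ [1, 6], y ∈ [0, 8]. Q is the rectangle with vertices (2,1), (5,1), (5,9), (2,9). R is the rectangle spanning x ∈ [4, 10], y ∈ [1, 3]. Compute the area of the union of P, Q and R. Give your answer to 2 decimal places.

By inclusion–exclusion:
Individual areas: |P| = 40, |Q| = 24, |R| = 12.
|P∩Q|: x∈[2,5], y∈[1,8] → 3·7 = 21.
|P∩R|: x∈[4,6], y∈[1,3] → 2·2 = 4.
|Q∩R|: x∈[4,5], y∈[1,3] → 1·2 = 2.
|P∩Q∩R| = 2.
|P ∪ Q ∪ R| = 76 − 27 + 2 = 51.00.

51.00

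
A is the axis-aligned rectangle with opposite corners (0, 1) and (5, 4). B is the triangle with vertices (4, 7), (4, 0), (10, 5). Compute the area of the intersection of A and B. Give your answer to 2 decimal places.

3.00

The intersection is the polygon with vertices (5,4), (5,1), (4,1), (4,4).
By the shoelace formula its area is 3.00.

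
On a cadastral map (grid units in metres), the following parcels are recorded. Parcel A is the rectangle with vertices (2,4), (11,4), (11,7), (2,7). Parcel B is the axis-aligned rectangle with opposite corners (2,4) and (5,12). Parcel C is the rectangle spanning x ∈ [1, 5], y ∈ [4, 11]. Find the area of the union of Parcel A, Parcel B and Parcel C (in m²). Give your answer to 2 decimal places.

By inclusion–exclusion:
Individual areas: |Parcel A| = 27, |Parcel B| = 24, |Parcel C| = 28.
|Parcel A∩Parcel B|: x∈[2,5], y∈[4,7] → 3·3 = 9.
|Parcel A∩Parcel C|: x∈[2,5], y∈[4,7] → 3·3 = 9.
|Parcel B∩Parcel C|: x∈[2,5], y∈[4,11] → 3·7 = 21.
|Parcel A∩Parcel B∩Parcel C| = 9.
|Parcel A ∪ Parcel B ∪ Parcel C| = 79 − 39 + 9 = 49.00.

49.00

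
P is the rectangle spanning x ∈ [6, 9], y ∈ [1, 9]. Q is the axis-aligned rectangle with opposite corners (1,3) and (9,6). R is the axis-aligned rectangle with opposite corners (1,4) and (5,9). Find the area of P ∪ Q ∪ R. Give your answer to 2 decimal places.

51.00

By inclusion–exclusion:
Individual areas: |P| = 24, |Q| = 24, |R| = 20.
|P∩Q|: x∈[6,9], y∈[3,6] → 3·3 = 9.
|P∩R| = 0 (no overlap).
|Q∩R|: x∈[1,5], y∈[4,6] → 4·2 = 8.
|P∩Q∩R| = 0.
|P ∪ Q ∪ R| = 68 − 17 + 0 = 51.00.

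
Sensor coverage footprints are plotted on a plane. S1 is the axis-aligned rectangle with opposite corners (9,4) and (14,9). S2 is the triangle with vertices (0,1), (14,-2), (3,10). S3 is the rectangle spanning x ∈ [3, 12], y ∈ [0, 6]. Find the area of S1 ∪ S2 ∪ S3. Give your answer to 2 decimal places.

102.31

By inclusion–exclusion:
Individual areas: |S1| = 25, |S2| = 67.5, |S3| = 54.
|S1∩S2| = 0.
|S1∩S3|: x∈[9,12], y∈[4,6] → 3·2 = 6.
|S2∩S3| = 38.1872.
|S1∩S2∩S3| = 0.
|S1 ∪ S2 ∪ S3| = 146.5 − 44.1872 + 0 = 102.31.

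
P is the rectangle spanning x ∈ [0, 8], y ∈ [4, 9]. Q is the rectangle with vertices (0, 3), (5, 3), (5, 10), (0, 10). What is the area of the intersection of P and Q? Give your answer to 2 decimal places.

|P∩Q|: x∈[0,5], y∈[4,9] → 5·5 = 25.

25.00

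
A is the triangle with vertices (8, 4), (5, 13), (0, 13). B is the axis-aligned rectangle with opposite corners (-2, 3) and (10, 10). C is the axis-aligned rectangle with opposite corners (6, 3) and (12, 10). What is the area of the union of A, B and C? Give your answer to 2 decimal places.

By inclusion–exclusion:
Individual areas: |A| = 22.5, |B| = 84, |C| = 42.
|A∩B| = 10.
|A∩C| = 3.75.
|B∩C|: x∈[6,10], y∈[3,10] → 4·7 = 28.
|A∩B∩C| = 3.75.
|A ∪ B ∪ C| = 148.5 − 41.75 + 3.75 = 110.50.

110.50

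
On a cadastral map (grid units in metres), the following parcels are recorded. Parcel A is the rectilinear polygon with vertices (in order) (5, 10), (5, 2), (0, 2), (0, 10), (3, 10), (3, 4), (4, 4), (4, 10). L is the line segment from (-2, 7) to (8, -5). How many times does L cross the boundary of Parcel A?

The segment meets the boundary at (2.167,2), (0,4.6).

2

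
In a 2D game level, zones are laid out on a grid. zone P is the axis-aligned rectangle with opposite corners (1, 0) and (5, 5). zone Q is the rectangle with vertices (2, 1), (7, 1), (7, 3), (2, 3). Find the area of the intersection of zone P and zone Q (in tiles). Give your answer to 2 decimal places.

|zone P∩zone Q|: x∈[2,5], y∈[1,3] → 3·2 = 6.

6.00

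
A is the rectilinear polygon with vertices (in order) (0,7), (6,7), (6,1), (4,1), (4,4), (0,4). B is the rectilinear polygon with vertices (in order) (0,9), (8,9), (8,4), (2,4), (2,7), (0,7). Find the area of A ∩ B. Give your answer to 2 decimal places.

12.00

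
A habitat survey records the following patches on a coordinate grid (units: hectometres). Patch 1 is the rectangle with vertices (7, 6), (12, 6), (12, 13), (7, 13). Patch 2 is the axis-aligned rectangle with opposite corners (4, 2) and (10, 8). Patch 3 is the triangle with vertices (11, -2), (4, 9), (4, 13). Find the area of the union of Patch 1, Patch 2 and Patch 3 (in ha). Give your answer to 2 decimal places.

71.87

By inclusion–exclusion:
Individual areas: |Patch 1| = 35, |Patch 2| = 36, |Patch 3| = 14.
|Patch 1∩Patch 2|: x∈[7,10], y∈[6,8] → 3·2 = 6.
|Patch 1∩Patch 3| = 0.0762.
|Patch 2∩Patch 3| = 7.1273.
|Patch 1∩Patch 2∩Patch 3| = 0.0762.
|Patch 1 ∪ Patch 2 ∪ Patch 3| = 85 − 13.2035 + 0.0762 = 71.87.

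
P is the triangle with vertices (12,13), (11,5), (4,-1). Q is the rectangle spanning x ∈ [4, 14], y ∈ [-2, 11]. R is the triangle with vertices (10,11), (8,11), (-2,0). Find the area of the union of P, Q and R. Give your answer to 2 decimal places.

By inclusion–exclusion:
Individual areas: |P| = 25, |Q| = 130, |R| = 11.
|P∩Q| = 24.1071.
|P∩R| = 0.
|Q∩R| = 7.7.
|P∩Q∩R| = 0.
|P ∪ Q ∪ R| = 166 − 31.8071 + 0 = 134.19.

134.19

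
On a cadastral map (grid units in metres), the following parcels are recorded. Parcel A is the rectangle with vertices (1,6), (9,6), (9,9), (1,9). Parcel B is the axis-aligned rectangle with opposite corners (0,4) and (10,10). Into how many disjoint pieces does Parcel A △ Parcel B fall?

Parcel A △ Parcel B is a single connected region.

1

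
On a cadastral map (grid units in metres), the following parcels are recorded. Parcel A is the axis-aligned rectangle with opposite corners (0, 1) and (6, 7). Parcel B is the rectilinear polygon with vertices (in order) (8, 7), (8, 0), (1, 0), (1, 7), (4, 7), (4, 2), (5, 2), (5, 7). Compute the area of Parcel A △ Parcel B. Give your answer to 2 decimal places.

30.00

|Parcel A| = 36, |Parcel B| = 44, |Parcel A∩Parcel B| = 25.
|Parcel A △ Parcel B| = |Parcel A| + |Parcel B| − 2·|Parcel A∩Parcel B| = 36 + 44 − 50 = 30.00.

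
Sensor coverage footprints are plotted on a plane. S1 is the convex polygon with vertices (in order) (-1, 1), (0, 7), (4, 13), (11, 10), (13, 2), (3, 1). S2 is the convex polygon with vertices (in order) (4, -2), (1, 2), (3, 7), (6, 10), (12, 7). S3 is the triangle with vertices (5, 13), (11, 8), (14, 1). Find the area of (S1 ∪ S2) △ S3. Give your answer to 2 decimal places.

114.43

|S1 ∪ S2| = 125.6581.
|(S1 ∪ S2) ∩ S3| = 12.3621.
|(S1 ∪ S2) △ S3| = 125.6581 + 13.5 − 24.7242 = 114.43.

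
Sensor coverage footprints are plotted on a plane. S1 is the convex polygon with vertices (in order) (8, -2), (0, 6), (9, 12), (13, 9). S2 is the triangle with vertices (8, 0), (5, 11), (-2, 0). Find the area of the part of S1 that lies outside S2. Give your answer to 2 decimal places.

|S1| = 89.5, |S1∩S2| = 33.5888.
|S1 ∖ S2| = |S1| − |S1∩S2| = 89.5 − 33.5888 = 55.91.

55.91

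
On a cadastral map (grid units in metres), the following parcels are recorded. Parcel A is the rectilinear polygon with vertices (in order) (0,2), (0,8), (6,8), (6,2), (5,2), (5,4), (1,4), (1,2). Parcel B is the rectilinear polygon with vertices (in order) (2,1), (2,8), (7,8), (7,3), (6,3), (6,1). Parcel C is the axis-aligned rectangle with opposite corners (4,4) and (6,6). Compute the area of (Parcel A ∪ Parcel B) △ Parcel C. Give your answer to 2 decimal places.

39.00

|Parcel A ∪ Parcel B| = 43.
|(Parcel A ∪ Parcel B) ∩ Parcel C| = 4.
|(Parcel A ∪ Parcel B) △ Parcel C| = 43 + 4 − 8 = 39.00.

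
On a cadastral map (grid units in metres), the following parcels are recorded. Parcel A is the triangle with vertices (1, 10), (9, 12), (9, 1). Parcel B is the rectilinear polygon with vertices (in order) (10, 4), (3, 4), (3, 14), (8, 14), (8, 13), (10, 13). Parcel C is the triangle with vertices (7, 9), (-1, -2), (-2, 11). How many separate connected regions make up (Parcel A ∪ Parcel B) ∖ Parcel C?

(Parcel A ∪ Parcel B) ∖ Parcel C is a single connected region.

1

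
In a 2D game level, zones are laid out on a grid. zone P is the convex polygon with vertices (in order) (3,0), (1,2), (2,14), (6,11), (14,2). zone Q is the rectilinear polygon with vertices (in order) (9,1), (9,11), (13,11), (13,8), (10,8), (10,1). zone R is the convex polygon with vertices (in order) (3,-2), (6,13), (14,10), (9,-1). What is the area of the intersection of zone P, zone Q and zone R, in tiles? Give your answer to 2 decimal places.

5.88

The intersection is the polygon with vertices (10,1.273), (9,1.091), (9,7.625), (10,6.5).
By the shoelace formula its area is 5.88.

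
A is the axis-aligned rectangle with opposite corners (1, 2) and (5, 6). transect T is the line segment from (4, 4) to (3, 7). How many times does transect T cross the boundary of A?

1

The segment meets the boundary at (3.333,6).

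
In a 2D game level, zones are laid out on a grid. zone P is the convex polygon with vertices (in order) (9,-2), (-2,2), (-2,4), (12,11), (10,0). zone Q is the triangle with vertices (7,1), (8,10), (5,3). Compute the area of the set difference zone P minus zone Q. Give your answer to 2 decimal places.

|zone P| = 95, |zone P∩zone Q| = 9.7861.
|zone P ∖ zone Q| = |zone P| − |zone P∩zone Q| = 95 − 9.7861 = 85.21.

85.21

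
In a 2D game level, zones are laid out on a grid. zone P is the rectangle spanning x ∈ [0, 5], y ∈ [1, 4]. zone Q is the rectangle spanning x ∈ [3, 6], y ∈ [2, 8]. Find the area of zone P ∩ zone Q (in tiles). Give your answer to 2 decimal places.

4.00

|zone P∩zone Q|: x∈[3,5], y∈[2,4] → 2·2 = 4.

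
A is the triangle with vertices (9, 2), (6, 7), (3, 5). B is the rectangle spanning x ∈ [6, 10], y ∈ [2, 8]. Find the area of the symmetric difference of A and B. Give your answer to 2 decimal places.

24.00

|A| = 10.5, |B| = 24, |A∩B| = 5.25.
|A △ B| = |A| + |B| − 2·|A∩B| = 10.5 + 24 − 10.5 = 24.00.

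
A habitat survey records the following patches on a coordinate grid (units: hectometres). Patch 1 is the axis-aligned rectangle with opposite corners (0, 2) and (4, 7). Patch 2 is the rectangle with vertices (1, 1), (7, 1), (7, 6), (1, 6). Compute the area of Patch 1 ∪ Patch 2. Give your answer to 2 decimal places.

38.00

By inclusion–exclusion:
Individual areas: |Patch 1| = 20, |Patch 2| = 30.
|Patch 1∩Patch 2|: x∈[1,4], y∈[2,6] → 3·4 = 12.
|Patch 1 ∪ Patch 2| = 50 − 12 = 38.00.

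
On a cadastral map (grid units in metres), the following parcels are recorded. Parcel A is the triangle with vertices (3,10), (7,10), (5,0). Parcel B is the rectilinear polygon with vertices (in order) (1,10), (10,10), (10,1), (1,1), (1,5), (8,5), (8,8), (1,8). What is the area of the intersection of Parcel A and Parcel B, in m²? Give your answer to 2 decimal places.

12.00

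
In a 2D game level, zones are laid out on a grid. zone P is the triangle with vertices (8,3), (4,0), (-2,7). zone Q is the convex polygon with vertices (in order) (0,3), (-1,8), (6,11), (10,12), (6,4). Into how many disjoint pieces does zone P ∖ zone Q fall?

2

zone P ∖ zone Q splits into 2 disjoint pieces (area 13.473, area 0.7826).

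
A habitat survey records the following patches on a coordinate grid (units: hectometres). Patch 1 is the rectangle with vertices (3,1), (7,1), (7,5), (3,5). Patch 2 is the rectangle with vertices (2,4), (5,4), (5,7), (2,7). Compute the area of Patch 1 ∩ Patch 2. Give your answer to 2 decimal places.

|Patch 1∩Patch 2|: x∈[3,5], y∈[4,5] → 2·1 = 2.

2.00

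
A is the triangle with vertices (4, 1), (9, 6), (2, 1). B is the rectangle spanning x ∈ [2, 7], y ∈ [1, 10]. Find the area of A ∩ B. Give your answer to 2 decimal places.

The intersection is the polygon with vertices (4,1), (2,1), (7,4.571), (7,4).
By the shoelace formula its area is 4.43.

4.43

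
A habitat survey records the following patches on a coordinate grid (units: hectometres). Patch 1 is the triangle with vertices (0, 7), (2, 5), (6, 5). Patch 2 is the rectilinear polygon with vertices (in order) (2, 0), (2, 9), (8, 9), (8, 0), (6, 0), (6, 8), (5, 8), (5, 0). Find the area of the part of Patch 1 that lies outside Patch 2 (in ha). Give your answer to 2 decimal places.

|Patch 1| = 4, |Patch 1∩Patch 2| = 2.5.
|Patch 1 ∖ Patch 2| = |Patch 1| − |Patch 1∩Patch 2| = 4 − 2.5 = 1.50.

1.50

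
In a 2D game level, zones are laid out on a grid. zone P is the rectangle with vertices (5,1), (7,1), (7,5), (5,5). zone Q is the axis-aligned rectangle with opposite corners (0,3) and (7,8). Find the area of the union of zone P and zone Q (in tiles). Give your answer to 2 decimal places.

By inclusion–exclusion:
Individual areas: |zone P| = 8, |zone Q| = 35.
|zone P∩zone Q|: x∈[5,7], y∈[3,5] → 2·2 = 4.
|zone P ∪ zone Q| = 43 − 4 = 39.00.

39.00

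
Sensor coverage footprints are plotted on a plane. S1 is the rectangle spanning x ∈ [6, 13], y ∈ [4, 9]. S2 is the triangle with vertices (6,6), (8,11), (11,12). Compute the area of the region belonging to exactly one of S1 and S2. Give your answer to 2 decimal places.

37.60

|S1| = 35, |S2| = 6.5, |S1∩S2| = 1.95.
|S1 △ S2| = |S1| + |S2| − 2·|S1∩S2| = 35 + 6.5 − 3.9 = 37.60.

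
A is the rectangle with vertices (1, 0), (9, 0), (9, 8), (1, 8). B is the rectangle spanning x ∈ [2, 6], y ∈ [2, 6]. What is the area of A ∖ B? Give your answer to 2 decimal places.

48.00

|A∩B|: x∈[2,6], y∈[2,6] → 4·4 = 16.
|A| = 64.
|A ∖ B| = |A| − |A∩B| = 64 − 16 = 48.00.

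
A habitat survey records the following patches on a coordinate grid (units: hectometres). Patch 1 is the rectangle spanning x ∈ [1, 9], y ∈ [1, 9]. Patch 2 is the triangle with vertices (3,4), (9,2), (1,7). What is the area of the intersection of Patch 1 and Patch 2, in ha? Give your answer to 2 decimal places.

7.00

The intersection is the polygon with vertices (3,4), (1,7), (9,2).
By the shoelace formula its area is 7.00.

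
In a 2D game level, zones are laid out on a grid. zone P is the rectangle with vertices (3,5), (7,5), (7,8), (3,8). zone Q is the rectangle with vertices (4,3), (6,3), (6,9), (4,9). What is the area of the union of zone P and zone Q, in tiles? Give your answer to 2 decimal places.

By inclusion–exclusion:
Individual areas: |zone P| = 12, |zone Q| = 12.
|zone P∩zone Q|: x∈[4,6], y∈[5,8] → 2·3 = 6.
|zone P ∪ zone Q| = 24 − 6 = 18.00.

18.00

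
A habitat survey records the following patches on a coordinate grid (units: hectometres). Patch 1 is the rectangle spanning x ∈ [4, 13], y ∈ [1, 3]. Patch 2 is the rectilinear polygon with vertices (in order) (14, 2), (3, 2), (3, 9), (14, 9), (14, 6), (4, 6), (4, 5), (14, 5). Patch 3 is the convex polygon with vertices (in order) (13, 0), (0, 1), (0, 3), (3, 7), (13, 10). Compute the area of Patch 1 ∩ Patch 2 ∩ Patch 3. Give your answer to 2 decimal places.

The intersection is the polygon with vertices (13,3), (13,2), (4,2), (4,3).
By the shoelace formula its area is 9.00.

9.00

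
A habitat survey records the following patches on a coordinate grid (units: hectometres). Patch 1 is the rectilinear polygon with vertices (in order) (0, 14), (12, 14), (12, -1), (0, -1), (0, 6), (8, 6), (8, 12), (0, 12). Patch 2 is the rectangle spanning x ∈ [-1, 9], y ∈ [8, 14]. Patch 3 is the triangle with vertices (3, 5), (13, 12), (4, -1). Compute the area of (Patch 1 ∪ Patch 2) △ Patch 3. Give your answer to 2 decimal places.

145.82

|Patch 1 ∪ Patch 2| = 170.
|(Patch 1 ∪ Patch 2) ∩ Patch 3| = 28.8421.
|(Patch 1 ∪ Patch 2) △ Patch 3| = 170 + 33.5 − 57.6841 = 145.82.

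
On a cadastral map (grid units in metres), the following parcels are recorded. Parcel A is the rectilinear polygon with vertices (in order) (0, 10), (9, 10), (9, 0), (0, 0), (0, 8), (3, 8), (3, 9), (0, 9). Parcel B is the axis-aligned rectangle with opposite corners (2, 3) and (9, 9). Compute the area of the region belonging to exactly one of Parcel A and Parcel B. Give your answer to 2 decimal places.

|Parcel A| = 87, |Parcel B| = 42, |Parcel A∩Parcel B| = 41.
|Parcel A △ Parcel B| = |Parcel A| + |Parcel B| − 2·|Parcel A∩Parcel B| = 87 + 42 − 82 = 47.00.

47.00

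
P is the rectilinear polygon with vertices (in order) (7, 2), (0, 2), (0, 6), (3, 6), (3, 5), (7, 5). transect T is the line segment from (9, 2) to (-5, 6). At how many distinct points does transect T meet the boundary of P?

The segment meets the boundary at (0,4.571), (7,2.571).

2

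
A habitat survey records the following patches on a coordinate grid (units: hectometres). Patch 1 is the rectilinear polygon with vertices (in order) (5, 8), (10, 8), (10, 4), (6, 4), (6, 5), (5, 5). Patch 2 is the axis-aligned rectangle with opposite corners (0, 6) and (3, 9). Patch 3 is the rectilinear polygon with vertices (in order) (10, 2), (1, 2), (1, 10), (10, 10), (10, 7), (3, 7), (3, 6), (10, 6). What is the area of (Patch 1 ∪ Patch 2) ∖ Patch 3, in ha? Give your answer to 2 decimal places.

|Patch 1 ∪ Patch 2| = 28.
|(Patch 1 ∪ Patch 2) ∩ Patch 3| = 20.
|(Patch 1 ∪ Patch 2) ∖ Patch 3| = 28 − 20 = 8.00.

8.00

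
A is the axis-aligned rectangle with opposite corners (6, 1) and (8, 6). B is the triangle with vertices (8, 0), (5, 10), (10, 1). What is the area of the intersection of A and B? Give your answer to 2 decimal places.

4.71

The intersection is the polygon with vertices (8,1), (7.7,1), (6.2,6), (7.222,6), (8,4.6).
By the shoelace formula its area is 4.71.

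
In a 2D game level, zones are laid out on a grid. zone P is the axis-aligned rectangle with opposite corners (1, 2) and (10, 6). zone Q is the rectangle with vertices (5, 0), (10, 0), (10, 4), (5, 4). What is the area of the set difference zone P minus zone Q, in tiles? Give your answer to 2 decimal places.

|zone P∩zone Q|: x∈[5,10], y∈[2,4] → 5·2 = 10.
|zone P| = 36.
|zone P ∖ zone Q| = |zone P| − |zone P∩zone Q| = 36 − 10 = 26.00.

26.00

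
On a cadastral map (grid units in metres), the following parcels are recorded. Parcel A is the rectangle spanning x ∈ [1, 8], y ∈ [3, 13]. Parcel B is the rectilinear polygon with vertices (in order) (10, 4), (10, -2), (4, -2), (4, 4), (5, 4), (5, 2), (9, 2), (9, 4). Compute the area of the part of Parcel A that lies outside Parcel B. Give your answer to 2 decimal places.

69.00

|Parcel A| = 70, |Parcel A∩Parcel B| = 1.
|Parcel A ∖ Parcel B| = |Parcel A| − |Parcel A∩Parcel B| = 70 − 1 = 69.00.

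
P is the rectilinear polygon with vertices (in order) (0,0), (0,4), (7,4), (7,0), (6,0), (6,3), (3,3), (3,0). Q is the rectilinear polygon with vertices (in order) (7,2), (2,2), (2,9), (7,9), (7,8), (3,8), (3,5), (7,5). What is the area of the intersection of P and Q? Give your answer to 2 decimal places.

The intersection is the polygon with vertices (7,4), (7,2), (6,2), (6,3), (3,3), (3,2), (2,2), (2,4).
By the shoelace formula its area is 7.00.

7.00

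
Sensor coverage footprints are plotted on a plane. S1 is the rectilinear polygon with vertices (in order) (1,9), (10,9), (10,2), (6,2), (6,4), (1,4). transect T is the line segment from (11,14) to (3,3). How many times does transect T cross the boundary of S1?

2

The segment meets the boundary at (3.727,4), (7.364,9).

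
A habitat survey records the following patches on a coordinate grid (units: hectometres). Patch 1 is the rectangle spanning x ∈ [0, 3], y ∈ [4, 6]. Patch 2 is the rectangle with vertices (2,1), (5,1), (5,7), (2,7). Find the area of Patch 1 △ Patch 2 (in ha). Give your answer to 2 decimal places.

20.00

|Patch 1∩Patch 2|: x∈[2,3], y∈[4,6] → 1·2 = 2.
|Patch 1 △ Patch 2| = |Patch 1| + |Patch 2| − 2·|Patch 1∩Patch 2| = 6 + 18 − 4 = 20.00.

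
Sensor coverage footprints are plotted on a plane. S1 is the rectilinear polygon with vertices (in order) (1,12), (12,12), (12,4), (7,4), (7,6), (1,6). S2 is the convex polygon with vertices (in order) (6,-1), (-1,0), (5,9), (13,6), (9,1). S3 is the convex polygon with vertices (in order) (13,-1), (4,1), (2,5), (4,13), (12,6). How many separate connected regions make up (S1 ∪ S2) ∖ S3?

3

(S1 ∪ S2) ∖ S3 splits into 3 disjoint pieces (area 21.2892, area 19.131, area 12).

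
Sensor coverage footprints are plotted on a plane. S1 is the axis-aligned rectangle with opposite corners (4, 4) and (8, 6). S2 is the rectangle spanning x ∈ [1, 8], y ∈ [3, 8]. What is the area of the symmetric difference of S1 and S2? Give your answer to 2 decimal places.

27.00

|S1∩S2|: x∈[4,8], y∈[4,6] → 4·2 = 8.
|S1 △ S2| = |S1| + |S2| − 2·|S1∩S2| = 8 + 35 − 16 = 27.00.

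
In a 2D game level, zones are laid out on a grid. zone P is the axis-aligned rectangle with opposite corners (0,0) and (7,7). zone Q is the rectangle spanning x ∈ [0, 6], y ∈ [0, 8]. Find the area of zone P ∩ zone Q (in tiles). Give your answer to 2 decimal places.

42.00

|zone P∩zone Q|: x∈[0,6], y∈[0,7] → 6·7 = 42.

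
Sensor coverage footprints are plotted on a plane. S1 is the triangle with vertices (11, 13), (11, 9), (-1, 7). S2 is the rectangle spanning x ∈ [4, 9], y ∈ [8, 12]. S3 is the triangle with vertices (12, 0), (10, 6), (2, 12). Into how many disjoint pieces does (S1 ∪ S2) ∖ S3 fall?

(S1 ∪ S2) ∖ S3 splits into 2 disjoint pieces (area 23.1667, area 5.3167).

2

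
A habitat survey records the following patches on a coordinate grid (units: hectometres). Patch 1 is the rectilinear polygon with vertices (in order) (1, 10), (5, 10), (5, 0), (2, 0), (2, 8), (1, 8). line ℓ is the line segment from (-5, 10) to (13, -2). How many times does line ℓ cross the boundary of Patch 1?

2

The segment meets the boundary at (5,3.333), (2,5.333).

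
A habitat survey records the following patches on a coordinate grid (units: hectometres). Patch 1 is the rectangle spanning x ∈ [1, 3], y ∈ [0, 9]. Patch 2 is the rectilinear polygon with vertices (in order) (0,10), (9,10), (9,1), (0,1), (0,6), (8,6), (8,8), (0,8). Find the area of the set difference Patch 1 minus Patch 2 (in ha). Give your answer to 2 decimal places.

6.00

|Patch 1| = 18, |Patch 1∩Patch 2| = 12.
|Patch 1 ∖ Patch 2| = |Patch 1| − |Patch 1∩Patch 2| = 18 − 12 = 6.00.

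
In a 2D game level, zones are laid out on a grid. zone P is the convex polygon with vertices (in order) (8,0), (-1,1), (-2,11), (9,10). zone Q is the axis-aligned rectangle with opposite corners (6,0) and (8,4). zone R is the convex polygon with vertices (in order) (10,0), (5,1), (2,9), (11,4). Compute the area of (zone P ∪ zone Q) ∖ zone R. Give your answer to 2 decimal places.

|zone P ∪ zone Q| = 100.2222.
|(zone P ∪ zone Q) ∩ zone R| = 28.4132.
|(zone P ∪ zone Q) ∖ zone R| = 100.2222 − 28.4132 = 71.81.

71.81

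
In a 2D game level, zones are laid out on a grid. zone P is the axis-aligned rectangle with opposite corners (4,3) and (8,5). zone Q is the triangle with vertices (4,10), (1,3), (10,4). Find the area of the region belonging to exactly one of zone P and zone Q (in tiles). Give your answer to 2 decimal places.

26.44

|zone P| = 8, |zone Q| = 30, |zone P∩zone Q| = 5.7778.
|zone P △ zone Q| = |zone P| + |zone Q| − 2·|zone P∩zone Q| = 8 + 30 − 11.5556 = 26.44.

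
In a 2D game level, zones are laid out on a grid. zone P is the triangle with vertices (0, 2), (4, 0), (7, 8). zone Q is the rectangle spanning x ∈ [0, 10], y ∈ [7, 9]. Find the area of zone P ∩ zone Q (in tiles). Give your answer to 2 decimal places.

0.40

The intersection is the polygon with vertices (7,8), (6.625,7), (5.833,7).
By the shoelace formula its area is 0.40.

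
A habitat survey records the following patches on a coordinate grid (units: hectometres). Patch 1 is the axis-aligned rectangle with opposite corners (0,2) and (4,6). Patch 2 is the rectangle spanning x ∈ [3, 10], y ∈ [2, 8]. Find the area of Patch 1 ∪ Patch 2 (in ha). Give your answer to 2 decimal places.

54.00

By inclusion–exclusion:
Individual areas: |Patch 1| = 16, |Patch 2| = 42.
|Patch 1∩Patch 2|: x∈[3,4], y∈[2,6] → 1·4 = 4.
|Patch 1 ∪ Patch 2| = 58 − 4 = 54.00.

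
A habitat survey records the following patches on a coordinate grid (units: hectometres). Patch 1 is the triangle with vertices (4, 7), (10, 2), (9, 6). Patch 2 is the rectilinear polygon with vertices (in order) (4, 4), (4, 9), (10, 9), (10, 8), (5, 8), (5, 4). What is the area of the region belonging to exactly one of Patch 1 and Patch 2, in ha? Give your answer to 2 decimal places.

|Patch 1| = 9.5, |Patch 2| = 10, |Patch 1∩Patch 2| = 0.3167.
|Patch 1 △ Patch 2| = |Patch 1| + |Patch 2| − 2·|Patch 1∩Patch 2| = 9.5 + 10 − 0.6333 = 18.87.

18.87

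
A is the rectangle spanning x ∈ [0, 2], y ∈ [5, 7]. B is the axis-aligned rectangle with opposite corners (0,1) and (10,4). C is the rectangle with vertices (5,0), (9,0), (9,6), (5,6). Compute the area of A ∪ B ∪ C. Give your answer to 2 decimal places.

By inclusion–exclusion:
Individual areas: |A| = 4, |B| = 30, |C| = 24.
|A∩B| = 0 (no overlap).
|A∩C| = 0 (no overlap).
|B∩C|: x∈[5,9], y∈[1,4] → 4·3 = 12.
|A∩B∩C| = 0.
|A ∪ B ∪ C| = 58 − 12 + 0 = 46.00.

46.00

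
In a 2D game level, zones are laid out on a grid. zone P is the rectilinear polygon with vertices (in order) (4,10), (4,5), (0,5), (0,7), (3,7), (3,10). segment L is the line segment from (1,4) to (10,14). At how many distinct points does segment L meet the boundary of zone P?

2

The segment meets the boundary at (4,7.333), (1.9,5).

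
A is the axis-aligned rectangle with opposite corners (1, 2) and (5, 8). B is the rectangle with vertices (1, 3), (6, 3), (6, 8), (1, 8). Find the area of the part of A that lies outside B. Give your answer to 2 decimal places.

|A∩B|: x∈[1,5], y∈[3,8] → 4·5 = 20.
|A| = 24.
|A ∖ B| = |A| − |A∩B| = 24 − 20 = 4.00.

4.00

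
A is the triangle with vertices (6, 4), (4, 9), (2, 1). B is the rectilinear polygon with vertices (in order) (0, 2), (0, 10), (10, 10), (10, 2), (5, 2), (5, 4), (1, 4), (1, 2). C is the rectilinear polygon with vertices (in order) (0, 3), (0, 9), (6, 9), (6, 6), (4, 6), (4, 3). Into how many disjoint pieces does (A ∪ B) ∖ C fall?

(A ∪ B) ∖ C splits into 2 disjoint pieces (area 47.125, area 1).

2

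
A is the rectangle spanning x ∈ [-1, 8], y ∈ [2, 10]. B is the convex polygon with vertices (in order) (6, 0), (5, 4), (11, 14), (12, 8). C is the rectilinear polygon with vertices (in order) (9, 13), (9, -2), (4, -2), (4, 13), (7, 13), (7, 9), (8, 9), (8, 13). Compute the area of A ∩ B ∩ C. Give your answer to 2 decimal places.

The intersection is the polygon with vertices (7.5,2), (5.5,2), (5,4), (8,9), (8,2.667).
By the shoelace formula its area is 12.83.

12.83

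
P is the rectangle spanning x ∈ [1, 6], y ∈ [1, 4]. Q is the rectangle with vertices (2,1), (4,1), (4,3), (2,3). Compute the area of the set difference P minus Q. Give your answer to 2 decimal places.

11.00

|P∩Q|: x∈[2,4], y∈[1,3] → 2·2 = 4.
|P| = 15.
|P ∖ Q| = |P| − |P∩Q| = 15 − 4 = 11.00.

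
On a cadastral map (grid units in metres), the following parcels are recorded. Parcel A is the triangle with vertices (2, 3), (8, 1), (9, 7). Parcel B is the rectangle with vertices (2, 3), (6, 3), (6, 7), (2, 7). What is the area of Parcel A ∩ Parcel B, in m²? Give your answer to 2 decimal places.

4.57

The intersection is the polygon with vertices (6,5.286), (6,3), (2,3).
By the shoelace formula its area is 4.57.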